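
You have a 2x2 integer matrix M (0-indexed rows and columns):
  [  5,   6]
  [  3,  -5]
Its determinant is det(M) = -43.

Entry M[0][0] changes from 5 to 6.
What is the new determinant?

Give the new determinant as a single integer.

det is linear in row 0: changing M[0][0] by delta changes det by delta * cofactor(0,0).
Cofactor C_00 = (-1)^(0+0) * minor(0,0) = -5
Entry delta = 6 - 5 = 1
Det delta = 1 * -5 = -5
New det = -43 + -5 = -48

Answer: -48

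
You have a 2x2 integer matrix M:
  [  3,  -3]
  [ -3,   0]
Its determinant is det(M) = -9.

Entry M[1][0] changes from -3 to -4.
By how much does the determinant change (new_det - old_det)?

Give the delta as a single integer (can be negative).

Cofactor C_10 = 3
Entry delta = -4 - -3 = -1
Det delta = entry_delta * cofactor = -1 * 3 = -3

Answer: -3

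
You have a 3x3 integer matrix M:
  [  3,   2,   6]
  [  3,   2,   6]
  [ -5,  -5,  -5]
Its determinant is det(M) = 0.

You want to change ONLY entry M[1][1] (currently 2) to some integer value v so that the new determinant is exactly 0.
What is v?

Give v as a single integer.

det is linear in entry M[1][1]: det = old_det + (v - 2) * C_11
Cofactor C_11 = 15
Want det = 0: 0 + (v - 2) * 15 = 0
  (v - 2) = 0 / 15 = 0
  v = 2 + (0) = 2

Answer: 2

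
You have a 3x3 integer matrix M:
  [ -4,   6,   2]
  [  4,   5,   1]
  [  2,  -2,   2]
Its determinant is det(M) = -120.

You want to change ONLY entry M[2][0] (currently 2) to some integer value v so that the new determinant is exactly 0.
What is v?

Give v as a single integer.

det is linear in entry M[2][0]: det = old_det + (v - 2) * C_20
Cofactor C_20 = -4
Want det = 0: -120 + (v - 2) * -4 = 0
  (v - 2) = 120 / -4 = -30
  v = 2 + (-30) = -28

Answer: -28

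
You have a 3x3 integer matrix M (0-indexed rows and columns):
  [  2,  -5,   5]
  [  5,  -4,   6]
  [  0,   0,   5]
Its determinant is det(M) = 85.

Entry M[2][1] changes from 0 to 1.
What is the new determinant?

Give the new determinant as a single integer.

Answer: 98

Derivation:
det is linear in row 2: changing M[2][1] by delta changes det by delta * cofactor(2,1).
Cofactor C_21 = (-1)^(2+1) * minor(2,1) = 13
Entry delta = 1 - 0 = 1
Det delta = 1 * 13 = 13
New det = 85 + 13 = 98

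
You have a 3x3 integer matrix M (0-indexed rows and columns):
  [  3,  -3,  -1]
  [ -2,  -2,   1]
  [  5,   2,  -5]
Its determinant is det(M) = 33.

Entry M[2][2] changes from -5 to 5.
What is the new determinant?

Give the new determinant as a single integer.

Answer: -87

Derivation:
det is linear in row 2: changing M[2][2] by delta changes det by delta * cofactor(2,2).
Cofactor C_22 = (-1)^(2+2) * minor(2,2) = -12
Entry delta = 5 - -5 = 10
Det delta = 10 * -12 = -120
New det = 33 + -120 = -87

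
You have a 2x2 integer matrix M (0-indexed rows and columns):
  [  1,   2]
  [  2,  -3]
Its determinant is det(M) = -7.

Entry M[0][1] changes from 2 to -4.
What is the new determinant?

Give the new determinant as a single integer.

Answer: 5

Derivation:
det is linear in row 0: changing M[0][1] by delta changes det by delta * cofactor(0,1).
Cofactor C_01 = (-1)^(0+1) * minor(0,1) = -2
Entry delta = -4 - 2 = -6
Det delta = -6 * -2 = 12
New det = -7 + 12 = 5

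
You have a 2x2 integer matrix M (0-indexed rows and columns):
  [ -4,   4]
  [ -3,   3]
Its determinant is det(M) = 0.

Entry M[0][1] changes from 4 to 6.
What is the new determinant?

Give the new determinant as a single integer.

Answer: 6

Derivation:
det is linear in row 0: changing M[0][1] by delta changes det by delta * cofactor(0,1).
Cofactor C_01 = (-1)^(0+1) * minor(0,1) = 3
Entry delta = 6 - 4 = 2
Det delta = 2 * 3 = 6
New det = 0 + 6 = 6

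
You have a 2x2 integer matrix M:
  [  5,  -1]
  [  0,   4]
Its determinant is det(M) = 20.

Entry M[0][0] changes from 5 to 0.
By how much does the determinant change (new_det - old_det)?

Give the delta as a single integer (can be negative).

Answer: -20

Derivation:
Cofactor C_00 = 4
Entry delta = 0 - 5 = -5
Det delta = entry_delta * cofactor = -5 * 4 = -20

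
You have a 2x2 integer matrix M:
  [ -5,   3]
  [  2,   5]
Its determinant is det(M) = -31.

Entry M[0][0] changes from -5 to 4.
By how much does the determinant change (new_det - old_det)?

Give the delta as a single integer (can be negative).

Cofactor C_00 = 5
Entry delta = 4 - -5 = 9
Det delta = entry_delta * cofactor = 9 * 5 = 45

Answer: 45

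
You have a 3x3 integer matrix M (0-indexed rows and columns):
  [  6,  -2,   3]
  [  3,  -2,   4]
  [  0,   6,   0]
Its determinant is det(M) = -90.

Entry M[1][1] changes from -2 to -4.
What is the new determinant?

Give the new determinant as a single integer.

Answer: -90

Derivation:
det is linear in row 1: changing M[1][1] by delta changes det by delta * cofactor(1,1).
Cofactor C_11 = (-1)^(1+1) * minor(1,1) = 0
Entry delta = -4 - -2 = -2
Det delta = -2 * 0 = 0
New det = -90 + 0 = -90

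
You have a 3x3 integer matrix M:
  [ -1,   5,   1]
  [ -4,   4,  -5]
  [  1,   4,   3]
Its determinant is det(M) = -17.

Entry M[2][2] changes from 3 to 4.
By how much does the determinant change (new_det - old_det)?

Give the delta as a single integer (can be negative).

Cofactor C_22 = 16
Entry delta = 4 - 3 = 1
Det delta = entry_delta * cofactor = 1 * 16 = 16

Answer: 16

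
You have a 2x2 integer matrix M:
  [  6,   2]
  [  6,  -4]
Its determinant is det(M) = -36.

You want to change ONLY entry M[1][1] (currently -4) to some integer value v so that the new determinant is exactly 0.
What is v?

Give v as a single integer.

Answer: 2

Derivation:
det is linear in entry M[1][1]: det = old_det + (v - -4) * C_11
Cofactor C_11 = 6
Want det = 0: -36 + (v - -4) * 6 = 0
  (v - -4) = 36 / 6 = 6
  v = -4 + (6) = 2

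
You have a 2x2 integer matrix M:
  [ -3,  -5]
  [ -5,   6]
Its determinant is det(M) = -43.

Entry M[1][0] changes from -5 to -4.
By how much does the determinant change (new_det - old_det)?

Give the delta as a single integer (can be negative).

Answer: 5

Derivation:
Cofactor C_10 = 5
Entry delta = -4 - -5 = 1
Det delta = entry_delta * cofactor = 1 * 5 = 5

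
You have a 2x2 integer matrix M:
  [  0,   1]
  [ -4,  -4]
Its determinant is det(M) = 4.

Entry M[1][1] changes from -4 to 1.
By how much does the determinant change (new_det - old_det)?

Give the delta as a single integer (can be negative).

Cofactor C_11 = 0
Entry delta = 1 - -4 = 5
Det delta = entry_delta * cofactor = 5 * 0 = 0

Answer: 0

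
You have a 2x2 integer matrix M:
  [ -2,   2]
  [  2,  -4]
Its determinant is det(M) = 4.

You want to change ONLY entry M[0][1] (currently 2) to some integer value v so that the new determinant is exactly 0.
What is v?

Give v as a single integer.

Answer: 4

Derivation:
det is linear in entry M[0][1]: det = old_det + (v - 2) * C_01
Cofactor C_01 = -2
Want det = 0: 4 + (v - 2) * -2 = 0
  (v - 2) = -4 / -2 = 2
  v = 2 + (2) = 4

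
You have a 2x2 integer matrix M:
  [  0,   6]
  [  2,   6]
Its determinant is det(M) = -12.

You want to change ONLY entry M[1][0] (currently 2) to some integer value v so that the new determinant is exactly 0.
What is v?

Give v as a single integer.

det is linear in entry M[1][0]: det = old_det + (v - 2) * C_10
Cofactor C_10 = -6
Want det = 0: -12 + (v - 2) * -6 = 0
  (v - 2) = 12 / -6 = -2
  v = 2 + (-2) = 0

Answer: 0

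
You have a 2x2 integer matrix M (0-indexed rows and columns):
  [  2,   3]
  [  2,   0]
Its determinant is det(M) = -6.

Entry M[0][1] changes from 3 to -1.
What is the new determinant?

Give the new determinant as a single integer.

Answer: 2

Derivation:
det is linear in row 0: changing M[0][1] by delta changes det by delta * cofactor(0,1).
Cofactor C_01 = (-1)^(0+1) * minor(0,1) = -2
Entry delta = -1 - 3 = -4
Det delta = -4 * -2 = 8
New det = -6 + 8 = 2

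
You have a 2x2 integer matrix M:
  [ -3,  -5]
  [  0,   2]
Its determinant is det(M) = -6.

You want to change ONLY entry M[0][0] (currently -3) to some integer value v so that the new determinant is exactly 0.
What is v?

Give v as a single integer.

Answer: 0

Derivation:
det is linear in entry M[0][0]: det = old_det + (v - -3) * C_00
Cofactor C_00 = 2
Want det = 0: -6 + (v - -3) * 2 = 0
  (v - -3) = 6 / 2 = 3
  v = -3 + (3) = 0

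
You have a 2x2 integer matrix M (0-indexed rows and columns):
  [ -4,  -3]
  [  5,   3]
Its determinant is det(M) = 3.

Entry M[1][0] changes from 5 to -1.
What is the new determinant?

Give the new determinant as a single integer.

Answer: -15

Derivation:
det is linear in row 1: changing M[1][0] by delta changes det by delta * cofactor(1,0).
Cofactor C_10 = (-1)^(1+0) * minor(1,0) = 3
Entry delta = -1 - 5 = -6
Det delta = -6 * 3 = -18
New det = 3 + -18 = -15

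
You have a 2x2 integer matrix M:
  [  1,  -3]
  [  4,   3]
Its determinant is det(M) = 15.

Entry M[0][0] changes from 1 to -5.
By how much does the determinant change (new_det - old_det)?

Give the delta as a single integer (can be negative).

Answer: -18

Derivation:
Cofactor C_00 = 3
Entry delta = -5 - 1 = -6
Det delta = entry_delta * cofactor = -6 * 3 = -18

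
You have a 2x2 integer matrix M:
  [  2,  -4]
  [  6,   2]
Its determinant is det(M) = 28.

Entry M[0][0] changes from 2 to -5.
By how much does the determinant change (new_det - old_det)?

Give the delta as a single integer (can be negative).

Answer: -14

Derivation:
Cofactor C_00 = 2
Entry delta = -5 - 2 = -7
Det delta = entry_delta * cofactor = -7 * 2 = -14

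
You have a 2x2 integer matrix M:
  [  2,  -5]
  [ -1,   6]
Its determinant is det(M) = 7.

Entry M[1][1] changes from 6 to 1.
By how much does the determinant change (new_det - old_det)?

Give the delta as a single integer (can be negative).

Answer: -10

Derivation:
Cofactor C_11 = 2
Entry delta = 1 - 6 = -5
Det delta = entry_delta * cofactor = -5 * 2 = -10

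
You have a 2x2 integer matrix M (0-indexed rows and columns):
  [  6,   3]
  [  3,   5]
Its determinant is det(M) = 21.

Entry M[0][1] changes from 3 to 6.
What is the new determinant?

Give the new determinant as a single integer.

Answer: 12

Derivation:
det is linear in row 0: changing M[0][1] by delta changes det by delta * cofactor(0,1).
Cofactor C_01 = (-1)^(0+1) * minor(0,1) = -3
Entry delta = 6 - 3 = 3
Det delta = 3 * -3 = -9
New det = 21 + -9 = 12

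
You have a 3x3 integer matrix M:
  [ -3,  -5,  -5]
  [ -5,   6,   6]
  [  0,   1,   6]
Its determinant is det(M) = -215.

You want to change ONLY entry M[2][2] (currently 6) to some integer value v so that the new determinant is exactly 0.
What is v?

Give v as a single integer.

Answer: 1

Derivation:
det is linear in entry M[2][2]: det = old_det + (v - 6) * C_22
Cofactor C_22 = -43
Want det = 0: -215 + (v - 6) * -43 = 0
  (v - 6) = 215 / -43 = -5
  v = 6 + (-5) = 1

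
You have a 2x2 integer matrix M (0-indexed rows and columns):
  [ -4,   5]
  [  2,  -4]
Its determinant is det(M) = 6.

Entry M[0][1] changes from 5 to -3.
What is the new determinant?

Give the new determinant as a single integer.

det is linear in row 0: changing M[0][1] by delta changes det by delta * cofactor(0,1).
Cofactor C_01 = (-1)^(0+1) * minor(0,1) = -2
Entry delta = -3 - 5 = -8
Det delta = -8 * -2 = 16
New det = 6 + 16 = 22

Answer: 22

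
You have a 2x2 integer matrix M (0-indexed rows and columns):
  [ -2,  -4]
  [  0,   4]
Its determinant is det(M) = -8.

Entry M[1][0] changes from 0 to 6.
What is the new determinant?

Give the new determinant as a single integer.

det is linear in row 1: changing M[1][0] by delta changes det by delta * cofactor(1,0).
Cofactor C_10 = (-1)^(1+0) * minor(1,0) = 4
Entry delta = 6 - 0 = 6
Det delta = 6 * 4 = 24
New det = -8 + 24 = 16

Answer: 16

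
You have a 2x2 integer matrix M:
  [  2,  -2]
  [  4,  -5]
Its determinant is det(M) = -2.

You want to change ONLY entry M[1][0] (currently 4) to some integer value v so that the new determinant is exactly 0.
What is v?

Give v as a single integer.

det is linear in entry M[1][0]: det = old_det + (v - 4) * C_10
Cofactor C_10 = 2
Want det = 0: -2 + (v - 4) * 2 = 0
  (v - 4) = 2 / 2 = 1
  v = 4 + (1) = 5

Answer: 5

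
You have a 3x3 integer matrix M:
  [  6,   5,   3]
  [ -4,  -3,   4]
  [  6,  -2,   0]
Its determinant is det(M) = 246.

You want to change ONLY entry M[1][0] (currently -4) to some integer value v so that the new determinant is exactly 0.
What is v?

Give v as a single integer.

det is linear in entry M[1][0]: det = old_det + (v - -4) * C_10
Cofactor C_10 = -6
Want det = 0: 246 + (v - -4) * -6 = 0
  (v - -4) = -246 / -6 = 41
  v = -4 + (41) = 37

Answer: 37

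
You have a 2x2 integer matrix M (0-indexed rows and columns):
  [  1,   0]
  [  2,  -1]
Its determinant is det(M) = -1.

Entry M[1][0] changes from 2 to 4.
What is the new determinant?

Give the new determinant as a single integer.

det is linear in row 1: changing M[1][0] by delta changes det by delta * cofactor(1,0).
Cofactor C_10 = (-1)^(1+0) * minor(1,0) = 0
Entry delta = 4 - 2 = 2
Det delta = 2 * 0 = 0
New det = -1 + 0 = -1

Answer: -1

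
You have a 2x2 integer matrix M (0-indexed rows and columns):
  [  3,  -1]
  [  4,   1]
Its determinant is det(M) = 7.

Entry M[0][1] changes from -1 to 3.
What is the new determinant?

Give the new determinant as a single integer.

Answer: -9

Derivation:
det is linear in row 0: changing M[0][1] by delta changes det by delta * cofactor(0,1).
Cofactor C_01 = (-1)^(0+1) * minor(0,1) = -4
Entry delta = 3 - -1 = 4
Det delta = 4 * -4 = -16
New det = 7 + -16 = -9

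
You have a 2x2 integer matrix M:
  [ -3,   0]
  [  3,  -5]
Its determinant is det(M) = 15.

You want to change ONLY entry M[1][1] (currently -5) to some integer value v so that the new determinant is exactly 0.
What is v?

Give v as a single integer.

Answer: 0

Derivation:
det is linear in entry M[1][1]: det = old_det + (v - -5) * C_11
Cofactor C_11 = -3
Want det = 0: 15 + (v - -5) * -3 = 0
  (v - -5) = -15 / -3 = 5
  v = -5 + (5) = 0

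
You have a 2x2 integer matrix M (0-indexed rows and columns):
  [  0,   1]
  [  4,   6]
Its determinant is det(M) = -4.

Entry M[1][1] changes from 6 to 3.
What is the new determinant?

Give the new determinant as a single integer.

det is linear in row 1: changing M[1][1] by delta changes det by delta * cofactor(1,1).
Cofactor C_11 = (-1)^(1+1) * minor(1,1) = 0
Entry delta = 3 - 6 = -3
Det delta = -3 * 0 = 0
New det = -4 + 0 = -4

Answer: -4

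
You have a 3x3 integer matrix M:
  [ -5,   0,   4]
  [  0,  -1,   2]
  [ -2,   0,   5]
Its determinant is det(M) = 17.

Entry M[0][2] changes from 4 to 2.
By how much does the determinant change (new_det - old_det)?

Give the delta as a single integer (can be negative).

Cofactor C_02 = -2
Entry delta = 2 - 4 = -2
Det delta = entry_delta * cofactor = -2 * -2 = 4

Answer: 4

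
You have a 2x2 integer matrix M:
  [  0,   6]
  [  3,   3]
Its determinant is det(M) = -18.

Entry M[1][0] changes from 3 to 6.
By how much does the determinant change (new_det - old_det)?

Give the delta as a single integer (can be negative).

Cofactor C_10 = -6
Entry delta = 6 - 3 = 3
Det delta = entry_delta * cofactor = 3 * -6 = -18

Answer: -18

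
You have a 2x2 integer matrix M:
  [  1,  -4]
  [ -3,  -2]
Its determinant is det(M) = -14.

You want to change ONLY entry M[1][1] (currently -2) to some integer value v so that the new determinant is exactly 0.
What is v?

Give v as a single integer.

Answer: 12

Derivation:
det is linear in entry M[1][1]: det = old_det + (v - -2) * C_11
Cofactor C_11 = 1
Want det = 0: -14 + (v - -2) * 1 = 0
  (v - -2) = 14 / 1 = 14
  v = -2 + (14) = 12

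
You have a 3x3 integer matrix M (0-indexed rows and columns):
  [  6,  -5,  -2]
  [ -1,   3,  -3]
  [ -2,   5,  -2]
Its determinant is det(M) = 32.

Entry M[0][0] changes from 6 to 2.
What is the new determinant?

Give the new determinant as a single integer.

det is linear in row 0: changing M[0][0] by delta changes det by delta * cofactor(0,0).
Cofactor C_00 = (-1)^(0+0) * minor(0,0) = 9
Entry delta = 2 - 6 = -4
Det delta = -4 * 9 = -36
New det = 32 + -36 = -4

Answer: -4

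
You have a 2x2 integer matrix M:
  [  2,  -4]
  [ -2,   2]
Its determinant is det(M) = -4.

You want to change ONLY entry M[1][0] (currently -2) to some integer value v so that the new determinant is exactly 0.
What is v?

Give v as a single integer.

det is linear in entry M[1][0]: det = old_det + (v - -2) * C_10
Cofactor C_10 = 4
Want det = 0: -4 + (v - -2) * 4 = 0
  (v - -2) = 4 / 4 = 1
  v = -2 + (1) = -1

Answer: -1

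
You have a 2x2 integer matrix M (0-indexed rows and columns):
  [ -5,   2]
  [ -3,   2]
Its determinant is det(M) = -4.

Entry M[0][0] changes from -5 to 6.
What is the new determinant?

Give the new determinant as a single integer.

Answer: 18

Derivation:
det is linear in row 0: changing M[0][0] by delta changes det by delta * cofactor(0,0).
Cofactor C_00 = (-1)^(0+0) * minor(0,0) = 2
Entry delta = 6 - -5 = 11
Det delta = 11 * 2 = 22
New det = -4 + 22 = 18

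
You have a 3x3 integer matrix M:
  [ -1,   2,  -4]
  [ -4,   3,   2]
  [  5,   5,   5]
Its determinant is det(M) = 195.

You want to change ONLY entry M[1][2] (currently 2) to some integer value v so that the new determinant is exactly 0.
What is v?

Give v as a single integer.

det is linear in entry M[1][2]: det = old_det + (v - 2) * C_12
Cofactor C_12 = 15
Want det = 0: 195 + (v - 2) * 15 = 0
  (v - 2) = -195 / 15 = -13
  v = 2 + (-13) = -11

Answer: -11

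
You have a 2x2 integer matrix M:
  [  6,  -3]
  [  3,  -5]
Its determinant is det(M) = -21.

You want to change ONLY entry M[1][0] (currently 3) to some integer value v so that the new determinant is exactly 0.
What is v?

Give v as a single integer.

Answer: 10

Derivation:
det is linear in entry M[1][0]: det = old_det + (v - 3) * C_10
Cofactor C_10 = 3
Want det = 0: -21 + (v - 3) * 3 = 0
  (v - 3) = 21 / 3 = 7
  v = 3 + (7) = 10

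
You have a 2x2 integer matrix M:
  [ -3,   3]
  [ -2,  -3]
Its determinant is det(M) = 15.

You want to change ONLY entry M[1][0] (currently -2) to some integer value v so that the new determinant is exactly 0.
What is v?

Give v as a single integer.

det is linear in entry M[1][0]: det = old_det + (v - -2) * C_10
Cofactor C_10 = -3
Want det = 0: 15 + (v - -2) * -3 = 0
  (v - -2) = -15 / -3 = 5
  v = -2 + (5) = 3

Answer: 3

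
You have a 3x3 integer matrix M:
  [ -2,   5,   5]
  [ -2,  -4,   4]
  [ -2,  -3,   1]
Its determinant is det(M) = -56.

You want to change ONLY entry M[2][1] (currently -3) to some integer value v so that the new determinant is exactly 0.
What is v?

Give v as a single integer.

det is linear in entry M[2][1]: det = old_det + (v - -3) * C_21
Cofactor C_21 = -2
Want det = 0: -56 + (v - -3) * -2 = 0
  (v - -3) = 56 / -2 = -28
  v = -3 + (-28) = -31

Answer: -31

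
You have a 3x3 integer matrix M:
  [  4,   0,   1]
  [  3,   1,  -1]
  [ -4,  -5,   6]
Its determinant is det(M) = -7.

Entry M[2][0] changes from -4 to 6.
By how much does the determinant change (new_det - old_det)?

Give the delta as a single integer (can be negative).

Answer: -10

Derivation:
Cofactor C_20 = -1
Entry delta = 6 - -4 = 10
Det delta = entry_delta * cofactor = 10 * -1 = -10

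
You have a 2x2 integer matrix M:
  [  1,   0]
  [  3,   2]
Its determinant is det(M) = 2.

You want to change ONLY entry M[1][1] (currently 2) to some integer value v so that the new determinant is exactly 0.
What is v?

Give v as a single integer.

det is linear in entry M[1][1]: det = old_det + (v - 2) * C_11
Cofactor C_11 = 1
Want det = 0: 2 + (v - 2) * 1 = 0
  (v - 2) = -2 / 1 = -2
  v = 2 + (-2) = 0

Answer: 0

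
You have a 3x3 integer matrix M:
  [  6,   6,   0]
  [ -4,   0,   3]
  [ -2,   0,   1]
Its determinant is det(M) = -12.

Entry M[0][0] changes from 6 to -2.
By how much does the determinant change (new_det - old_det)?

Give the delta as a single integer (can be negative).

Cofactor C_00 = 0
Entry delta = -2 - 6 = -8
Det delta = entry_delta * cofactor = -8 * 0 = 0

Answer: 0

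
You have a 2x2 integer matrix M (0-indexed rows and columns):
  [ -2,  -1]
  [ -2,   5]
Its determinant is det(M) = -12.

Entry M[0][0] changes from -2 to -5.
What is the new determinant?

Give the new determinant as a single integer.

det is linear in row 0: changing M[0][0] by delta changes det by delta * cofactor(0,0).
Cofactor C_00 = (-1)^(0+0) * minor(0,0) = 5
Entry delta = -5 - -2 = -3
Det delta = -3 * 5 = -15
New det = -12 + -15 = -27

Answer: -27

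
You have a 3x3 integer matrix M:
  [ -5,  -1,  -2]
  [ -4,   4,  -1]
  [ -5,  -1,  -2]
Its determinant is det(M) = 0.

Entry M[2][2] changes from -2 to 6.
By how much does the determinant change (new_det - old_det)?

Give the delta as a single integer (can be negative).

Answer: -192

Derivation:
Cofactor C_22 = -24
Entry delta = 6 - -2 = 8
Det delta = entry_delta * cofactor = 8 * -24 = -192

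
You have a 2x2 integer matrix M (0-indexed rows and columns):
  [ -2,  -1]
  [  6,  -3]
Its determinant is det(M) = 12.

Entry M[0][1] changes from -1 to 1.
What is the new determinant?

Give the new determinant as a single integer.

Answer: 0

Derivation:
det is linear in row 0: changing M[0][1] by delta changes det by delta * cofactor(0,1).
Cofactor C_01 = (-1)^(0+1) * minor(0,1) = -6
Entry delta = 1 - -1 = 2
Det delta = 2 * -6 = -12
New det = 12 + -12 = 0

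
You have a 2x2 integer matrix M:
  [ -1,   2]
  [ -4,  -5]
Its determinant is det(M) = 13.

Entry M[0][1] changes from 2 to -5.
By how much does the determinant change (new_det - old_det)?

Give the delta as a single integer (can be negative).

Cofactor C_01 = 4
Entry delta = -5 - 2 = -7
Det delta = entry_delta * cofactor = -7 * 4 = -28

Answer: -28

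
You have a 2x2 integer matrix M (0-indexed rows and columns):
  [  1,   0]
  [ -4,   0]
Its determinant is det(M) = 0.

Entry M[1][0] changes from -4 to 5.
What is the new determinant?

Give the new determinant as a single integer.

det is linear in row 1: changing M[1][0] by delta changes det by delta * cofactor(1,0).
Cofactor C_10 = (-1)^(1+0) * minor(1,0) = 0
Entry delta = 5 - -4 = 9
Det delta = 9 * 0 = 0
New det = 0 + 0 = 0

Answer: 0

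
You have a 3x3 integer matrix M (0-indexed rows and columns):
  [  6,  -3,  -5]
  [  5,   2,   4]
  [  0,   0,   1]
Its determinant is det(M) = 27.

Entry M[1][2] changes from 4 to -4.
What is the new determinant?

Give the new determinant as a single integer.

det is linear in row 1: changing M[1][2] by delta changes det by delta * cofactor(1,2).
Cofactor C_12 = (-1)^(1+2) * minor(1,2) = 0
Entry delta = -4 - 4 = -8
Det delta = -8 * 0 = 0
New det = 27 + 0 = 27

Answer: 27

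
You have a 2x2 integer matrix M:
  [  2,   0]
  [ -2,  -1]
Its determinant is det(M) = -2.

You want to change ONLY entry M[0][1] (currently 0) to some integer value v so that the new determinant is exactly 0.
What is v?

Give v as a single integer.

Answer: 1

Derivation:
det is linear in entry M[0][1]: det = old_det + (v - 0) * C_01
Cofactor C_01 = 2
Want det = 0: -2 + (v - 0) * 2 = 0
  (v - 0) = 2 / 2 = 1
  v = 0 + (1) = 1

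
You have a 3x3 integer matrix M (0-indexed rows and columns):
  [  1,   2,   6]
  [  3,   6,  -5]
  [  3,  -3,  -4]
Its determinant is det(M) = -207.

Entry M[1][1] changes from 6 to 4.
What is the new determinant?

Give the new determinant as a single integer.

Answer: -163

Derivation:
det is linear in row 1: changing M[1][1] by delta changes det by delta * cofactor(1,1).
Cofactor C_11 = (-1)^(1+1) * minor(1,1) = -22
Entry delta = 4 - 6 = -2
Det delta = -2 * -22 = 44
New det = -207 + 44 = -163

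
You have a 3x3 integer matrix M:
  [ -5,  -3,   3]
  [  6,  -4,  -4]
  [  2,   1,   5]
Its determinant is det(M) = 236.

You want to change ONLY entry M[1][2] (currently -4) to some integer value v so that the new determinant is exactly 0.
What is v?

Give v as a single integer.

Answer: 232

Derivation:
det is linear in entry M[1][2]: det = old_det + (v - -4) * C_12
Cofactor C_12 = -1
Want det = 0: 236 + (v - -4) * -1 = 0
  (v - -4) = -236 / -1 = 236
  v = -4 + (236) = 232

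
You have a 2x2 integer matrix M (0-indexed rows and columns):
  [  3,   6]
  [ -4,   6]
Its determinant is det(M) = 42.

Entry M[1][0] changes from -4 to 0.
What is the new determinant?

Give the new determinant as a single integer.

det is linear in row 1: changing M[1][0] by delta changes det by delta * cofactor(1,0).
Cofactor C_10 = (-1)^(1+0) * minor(1,0) = -6
Entry delta = 0 - -4 = 4
Det delta = 4 * -6 = -24
New det = 42 + -24 = 18

Answer: 18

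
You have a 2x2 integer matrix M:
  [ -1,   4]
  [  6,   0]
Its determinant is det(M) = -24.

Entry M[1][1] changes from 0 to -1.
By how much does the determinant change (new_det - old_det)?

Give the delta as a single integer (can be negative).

Cofactor C_11 = -1
Entry delta = -1 - 0 = -1
Det delta = entry_delta * cofactor = -1 * -1 = 1

Answer: 1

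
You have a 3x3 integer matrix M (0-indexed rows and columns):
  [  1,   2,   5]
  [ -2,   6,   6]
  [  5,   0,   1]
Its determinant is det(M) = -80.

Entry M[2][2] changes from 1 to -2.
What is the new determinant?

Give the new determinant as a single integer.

Answer: -110

Derivation:
det is linear in row 2: changing M[2][2] by delta changes det by delta * cofactor(2,2).
Cofactor C_22 = (-1)^(2+2) * minor(2,2) = 10
Entry delta = -2 - 1 = -3
Det delta = -3 * 10 = -30
New det = -80 + -30 = -110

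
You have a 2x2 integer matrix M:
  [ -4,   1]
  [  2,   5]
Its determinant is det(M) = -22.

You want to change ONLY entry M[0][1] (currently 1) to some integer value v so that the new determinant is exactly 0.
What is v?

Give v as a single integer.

det is linear in entry M[0][1]: det = old_det + (v - 1) * C_01
Cofactor C_01 = -2
Want det = 0: -22 + (v - 1) * -2 = 0
  (v - 1) = 22 / -2 = -11
  v = 1 + (-11) = -10

Answer: -10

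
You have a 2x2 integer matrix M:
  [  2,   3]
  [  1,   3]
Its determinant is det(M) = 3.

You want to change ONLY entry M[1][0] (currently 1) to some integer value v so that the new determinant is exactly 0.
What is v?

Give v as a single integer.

Answer: 2

Derivation:
det is linear in entry M[1][0]: det = old_det + (v - 1) * C_10
Cofactor C_10 = -3
Want det = 0: 3 + (v - 1) * -3 = 0
  (v - 1) = -3 / -3 = 1
  v = 1 + (1) = 2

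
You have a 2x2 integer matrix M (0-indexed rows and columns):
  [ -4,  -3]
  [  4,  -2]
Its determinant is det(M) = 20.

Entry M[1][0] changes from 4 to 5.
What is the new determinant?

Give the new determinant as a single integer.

det is linear in row 1: changing M[1][0] by delta changes det by delta * cofactor(1,0).
Cofactor C_10 = (-1)^(1+0) * minor(1,0) = 3
Entry delta = 5 - 4 = 1
Det delta = 1 * 3 = 3
New det = 20 + 3 = 23

Answer: 23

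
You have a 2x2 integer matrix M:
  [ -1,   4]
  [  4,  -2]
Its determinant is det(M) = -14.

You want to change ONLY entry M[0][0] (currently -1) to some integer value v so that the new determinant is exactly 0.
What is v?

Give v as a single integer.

Answer: -8

Derivation:
det is linear in entry M[0][0]: det = old_det + (v - -1) * C_00
Cofactor C_00 = -2
Want det = 0: -14 + (v - -1) * -2 = 0
  (v - -1) = 14 / -2 = -7
  v = -1 + (-7) = -8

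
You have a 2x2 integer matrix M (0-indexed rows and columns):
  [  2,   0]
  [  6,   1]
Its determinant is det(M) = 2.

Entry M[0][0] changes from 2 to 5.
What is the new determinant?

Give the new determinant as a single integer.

det is linear in row 0: changing M[0][0] by delta changes det by delta * cofactor(0,0).
Cofactor C_00 = (-1)^(0+0) * minor(0,0) = 1
Entry delta = 5 - 2 = 3
Det delta = 3 * 1 = 3
New det = 2 + 3 = 5

Answer: 5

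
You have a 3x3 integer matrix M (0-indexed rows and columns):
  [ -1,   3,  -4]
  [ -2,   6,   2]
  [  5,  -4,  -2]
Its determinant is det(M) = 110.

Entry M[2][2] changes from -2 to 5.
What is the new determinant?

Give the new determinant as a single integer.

det is linear in row 2: changing M[2][2] by delta changes det by delta * cofactor(2,2).
Cofactor C_22 = (-1)^(2+2) * minor(2,2) = 0
Entry delta = 5 - -2 = 7
Det delta = 7 * 0 = 0
New det = 110 + 0 = 110

Answer: 110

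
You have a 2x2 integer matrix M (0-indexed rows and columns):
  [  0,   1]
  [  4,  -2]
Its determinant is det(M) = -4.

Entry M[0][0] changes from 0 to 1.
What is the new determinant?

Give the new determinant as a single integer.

Answer: -6

Derivation:
det is linear in row 0: changing M[0][0] by delta changes det by delta * cofactor(0,0).
Cofactor C_00 = (-1)^(0+0) * minor(0,0) = -2
Entry delta = 1 - 0 = 1
Det delta = 1 * -2 = -2
New det = -4 + -2 = -6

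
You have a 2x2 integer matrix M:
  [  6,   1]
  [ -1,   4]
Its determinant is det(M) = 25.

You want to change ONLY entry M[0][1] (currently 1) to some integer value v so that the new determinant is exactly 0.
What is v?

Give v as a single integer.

det is linear in entry M[0][1]: det = old_det + (v - 1) * C_01
Cofactor C_01 = 1
Want det = 0: 25 + (v - 1) * 1 = 0
  (v - 1) = -25 / 1 = -25
  v = 1 + (-25) = -24

Answer: -24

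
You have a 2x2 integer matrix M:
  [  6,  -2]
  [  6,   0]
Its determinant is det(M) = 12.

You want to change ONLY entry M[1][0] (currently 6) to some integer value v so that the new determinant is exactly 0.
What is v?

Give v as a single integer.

det is linear in entry M[1][0]: det = old_det + (v - 6) * C_10
Cofactor C_10 = 2
Want det = 0: 12 + (v - 6) * 2 = 0
  (v - 6) = -12 / 2 = -6
  v = 6 + (-6) = 0

Answer: 0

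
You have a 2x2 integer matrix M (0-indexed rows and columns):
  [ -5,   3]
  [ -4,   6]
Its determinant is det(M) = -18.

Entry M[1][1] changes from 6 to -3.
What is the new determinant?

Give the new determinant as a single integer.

det is linear in row 1: changing M[1][1] by delta changes det by delta * cofactor(1,1).
Cofactor C_11 = (-1)^(1+1) * minor(1,1) = -5
Entry delta = -3 - 6 = -9
Det delta = -9 * -5 = 45
New det = -18 + 45 = 27

Answer: 27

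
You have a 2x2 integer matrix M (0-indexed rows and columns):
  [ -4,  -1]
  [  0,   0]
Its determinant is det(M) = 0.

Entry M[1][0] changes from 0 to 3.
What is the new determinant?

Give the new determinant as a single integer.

det is linear in row 1: changing M[1][0] by delta changes det by delta * cofactor(1,0).
Cofactor C_10 = (-1)^(1+0) * minor(1,0) = 1
Entry delta = 3 - 0 = 3
Det delta = 3 * 1 = 3
New det = 0 + 3 = 3

Answer: 3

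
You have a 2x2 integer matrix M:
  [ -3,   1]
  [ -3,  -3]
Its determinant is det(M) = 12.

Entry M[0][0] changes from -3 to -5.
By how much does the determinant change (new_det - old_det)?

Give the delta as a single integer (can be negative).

Cofactor C_00 = -3
Entry delta = -5 - -3 = -2
Det delta = entry_delta * cofactor = -2 * -3 = 6

Answer: 6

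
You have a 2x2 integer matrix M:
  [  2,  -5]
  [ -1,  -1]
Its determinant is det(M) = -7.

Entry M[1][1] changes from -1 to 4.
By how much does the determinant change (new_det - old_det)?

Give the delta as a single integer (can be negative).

Cofactor C_11 = 2
Entry delta = 4 - -1 = 5
Det delta = entry_delta * cofactor = 5 * 2 = 10

Answer: 10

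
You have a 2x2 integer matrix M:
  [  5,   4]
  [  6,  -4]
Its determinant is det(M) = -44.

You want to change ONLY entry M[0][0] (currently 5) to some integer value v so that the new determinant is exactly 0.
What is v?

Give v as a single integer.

det is linear in entry M[0][0]: det = old_det + (v - 5) * C_00
Cofactor C_00 = -4
Want det = 0: -44 + (v - 5) * -4 = 0
  (v - 5) = 44 / -4 = -11
  v = 5 + (-11) = -6

Answer: -6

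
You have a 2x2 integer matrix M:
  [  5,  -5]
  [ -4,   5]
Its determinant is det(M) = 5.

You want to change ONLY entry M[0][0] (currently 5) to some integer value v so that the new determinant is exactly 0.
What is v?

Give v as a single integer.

Answer: 4

Derivation:
det is linear in entry M[0][0]: det = old_det + (v - 5) * C_00
Cofactor C_00 = 5
Want det = 0: 5 + (v - 5) * 5 = 0
  (v - 5) = -5 / 5 = -1
  v = 5 + (-1) = 4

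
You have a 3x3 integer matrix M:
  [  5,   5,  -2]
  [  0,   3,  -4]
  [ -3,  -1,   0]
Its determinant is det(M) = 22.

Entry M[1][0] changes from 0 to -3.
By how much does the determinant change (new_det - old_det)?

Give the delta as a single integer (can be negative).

Cofactor C_10 = 2
Entry delta = -3 - 0 = -3
Det delta = entry_delta * cofactor = -3 * 2 = -6

Answer: -6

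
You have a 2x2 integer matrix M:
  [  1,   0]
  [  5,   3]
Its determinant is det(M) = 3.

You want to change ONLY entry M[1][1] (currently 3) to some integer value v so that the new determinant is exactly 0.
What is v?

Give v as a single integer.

det is linear in entry M[1][1]: det = old_det + (v - 3) * C_11
Cofactor C_11 = 1
Want det = 0: 3 + (v - 3) * 1 = 0
  (v - 3) = -3 / 1 = -3
  v = 3 + (-3) = 0

Answer: 0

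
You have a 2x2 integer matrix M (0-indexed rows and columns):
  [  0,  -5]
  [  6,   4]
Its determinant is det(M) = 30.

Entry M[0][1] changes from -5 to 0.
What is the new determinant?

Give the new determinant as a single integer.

Answer: 0

Derivation:
det is linear in row 0: changing M[0][1] by delta changes det by delta * cofactor(0,1).
Cofactor C_01 = (-1)^(0+1) * minor(0,1) = -6
Entry delta = 0 - -5 = 5
Det delta = 5 * -6 = -30
New det = 30 + -30 = 0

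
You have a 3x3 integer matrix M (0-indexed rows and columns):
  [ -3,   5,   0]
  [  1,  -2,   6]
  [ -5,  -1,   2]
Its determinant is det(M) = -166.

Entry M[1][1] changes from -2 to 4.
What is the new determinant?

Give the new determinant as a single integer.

det is linear in row 1: changing M[1][1] by delta changes det by delta * cofactor(1,1).
Cofactor C_11 = (-1)^(1+1) * minor(1,1) = -6
Entry delta = 4 - -2 = 6
Det delta = 6 * -6 = -36
New det = -166 + -36 = -202

Answer: -202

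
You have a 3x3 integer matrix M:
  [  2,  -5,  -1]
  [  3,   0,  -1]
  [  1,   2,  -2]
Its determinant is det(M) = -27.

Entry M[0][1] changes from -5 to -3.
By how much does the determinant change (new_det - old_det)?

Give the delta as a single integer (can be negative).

Cofactor C_01 = 5
Entry delta = -3 - -5 = 2
Det delta = entry_delta * cofactor = 2 * 5 = 10

Answer: 10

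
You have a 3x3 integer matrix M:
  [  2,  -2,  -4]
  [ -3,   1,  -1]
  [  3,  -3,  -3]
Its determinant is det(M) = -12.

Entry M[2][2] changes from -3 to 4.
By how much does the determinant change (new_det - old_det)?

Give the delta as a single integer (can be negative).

Cofactor C_22 = -4
Entry delta = 4 - -3 = 7
Det delta = entry_delta * cofactor = 7 * -4 = -28

Answer: -28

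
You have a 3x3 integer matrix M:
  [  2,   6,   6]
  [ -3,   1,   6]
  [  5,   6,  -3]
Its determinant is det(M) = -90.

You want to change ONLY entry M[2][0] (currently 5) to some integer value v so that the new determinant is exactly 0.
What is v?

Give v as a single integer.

det is linear in entry M[2][0]: det = old_det + (v - 5) * C_20
Cofactor C_20 = 30
Want det = 0: -90 + (v - 5) * 30 = 0
  (v - 5) = 90 / 30 = 3
  v = 5 + (3) = 8

Answer: 8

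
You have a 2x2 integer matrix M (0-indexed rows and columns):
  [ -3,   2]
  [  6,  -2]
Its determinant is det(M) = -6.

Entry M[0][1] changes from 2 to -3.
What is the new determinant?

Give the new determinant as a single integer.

Answer: 24

Derivation:
det is linear in row 0: changing M[0][1] by delta changes det by delta * cofactor(0,1).
Cofactor C_01 = (-1)^(0+1) * minor(0,1) = -6
Entry delta = -3 - 2 = -5
Det delta = -5 * -6 = 30
New det = -6 + 30 = 24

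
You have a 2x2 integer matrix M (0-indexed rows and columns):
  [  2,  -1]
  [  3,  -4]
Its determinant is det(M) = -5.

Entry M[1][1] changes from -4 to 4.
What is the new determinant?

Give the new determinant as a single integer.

Answer: 11

Derivation:
det is linear in row 1: changing M[1][1] by delta changes det by delta * cofactor(1,1).
Cofactor C_11 = (-1)^(1+1) * minor(1,1) = 2
Entry delta = 4 - -4 = 8
Det delta = 8 * 2 = 16
New det = -5 + 16 = 11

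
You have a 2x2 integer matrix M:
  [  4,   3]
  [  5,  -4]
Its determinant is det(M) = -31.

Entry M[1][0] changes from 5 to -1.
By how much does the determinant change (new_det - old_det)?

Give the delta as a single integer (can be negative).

Cofactor C_10 = -3
Entry delta = -1 - 5 = -6
Det delta = entry_delta * cofactor = -6 * -3 = 18

Answer: 18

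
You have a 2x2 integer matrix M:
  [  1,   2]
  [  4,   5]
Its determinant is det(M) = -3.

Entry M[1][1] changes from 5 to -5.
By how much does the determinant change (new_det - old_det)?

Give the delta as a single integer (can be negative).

Answer: -10

Derivation:
Cofactor C_11 = 1
Entry delta = -5 - 5 = -10
Det delta = entry_delta * cofactor = -10 * 1 = -10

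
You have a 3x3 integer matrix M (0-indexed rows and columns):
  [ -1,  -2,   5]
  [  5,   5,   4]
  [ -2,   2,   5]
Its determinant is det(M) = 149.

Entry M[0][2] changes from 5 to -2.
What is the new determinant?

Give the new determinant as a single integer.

Answer: 9

Derivation:
det is linear in row 0: changing M[0][2] by delta changes det by delta * cofactor(0,2).
Cofactor C_02 = (-1)^(0+2) * minor(0,2) = 20
Entry delta = -2 - 5 = -7
Det delta = -7 * 20 = -140
New det = 149 + -140 = 9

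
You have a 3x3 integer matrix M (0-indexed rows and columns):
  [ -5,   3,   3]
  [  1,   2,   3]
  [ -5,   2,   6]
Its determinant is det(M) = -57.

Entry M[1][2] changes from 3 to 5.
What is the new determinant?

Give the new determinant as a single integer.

det is linear in row 1: changing M[1][2] by delta changes det by delta * cofactor(1,2).
Cofactor C_12 = (-1)^(1+2) * minor(1,2) = -5
Entry delta = 5 - 3 = 2
Det delta = 2 * -5 = -10
New det = -57 + -10 = -67

Answer: -67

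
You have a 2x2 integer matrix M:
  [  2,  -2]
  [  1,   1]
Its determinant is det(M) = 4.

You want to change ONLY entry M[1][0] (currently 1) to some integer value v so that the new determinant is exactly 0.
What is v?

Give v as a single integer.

det is linear in entry M[1][0]: det = old_det + (v - 1) * C_10
Cofactor C_10 = 2
Want det = 0: 4 + (v - 1) * 2 = 0
  (v - 1) = -4 / 2 = -2
  v = 1 + (-2) = -1

Answer: -1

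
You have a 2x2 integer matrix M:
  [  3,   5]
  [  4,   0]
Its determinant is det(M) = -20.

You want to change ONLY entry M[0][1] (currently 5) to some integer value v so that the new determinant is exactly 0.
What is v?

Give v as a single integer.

det is linear in entry M[0][1]: det = old_det + (v - 5) * C_01
Cofactor C_01 = -4
Want det = 0: -20 + (v - 5) * -4 = 0
  (v - 5) = 20 / -4 = -5
  v = 5 + (-5) = 0

Answer: 0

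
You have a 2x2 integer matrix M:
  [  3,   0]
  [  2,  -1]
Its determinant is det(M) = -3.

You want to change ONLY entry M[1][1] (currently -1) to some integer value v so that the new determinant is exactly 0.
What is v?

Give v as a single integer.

Answer: 0

Derivation:
det is linear in entry M[1][1]: det = old_det + (v - -1) * C_11
Cofactor C_11 = 3
Want det = 0: -3 + (v - -1) * 3 = 0
  (v - -1) = 3 / 3 = 1
  v = -1 + (1) = 0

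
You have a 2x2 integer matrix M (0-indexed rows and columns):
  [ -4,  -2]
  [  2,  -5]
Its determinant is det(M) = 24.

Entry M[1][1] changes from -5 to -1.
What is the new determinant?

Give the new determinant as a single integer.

Answer: 8

Derivation:
det is linear in row 1: changing M[1][1] by delta changes det by delta * cofactor(1,1).
Cofactor C_11 = (-1)^(1+1) * minor(1,1) = -4
Entry delta = -1 - -5 = 4
Det delta = 4 * -4 = -16
New det = 24 + -16 = 8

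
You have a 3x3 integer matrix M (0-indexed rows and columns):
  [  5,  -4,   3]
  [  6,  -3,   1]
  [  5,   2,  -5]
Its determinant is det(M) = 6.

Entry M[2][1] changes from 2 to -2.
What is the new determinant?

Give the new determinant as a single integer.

Answer: -46

Derivation:
det is linear in row 2: changing M[2][1] by delta changes det by delta * cofactor(2,1).
Cofactor C_21 = (-1)^(2+1) * minor(2,1) = 13
Entry delta = -2 - 2 = -4
Det delta = -4 * 13 = -52
New det = 6 + -52 = -46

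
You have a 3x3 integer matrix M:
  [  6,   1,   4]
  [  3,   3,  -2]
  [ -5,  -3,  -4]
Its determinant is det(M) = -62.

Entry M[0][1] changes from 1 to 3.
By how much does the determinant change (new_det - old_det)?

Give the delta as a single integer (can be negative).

Cofactor C_01 = 22
Entry delta = 3 - 1 = 2
Det delta = entry_delta * cofactor = 2 * 22 = 44

Answer: 44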